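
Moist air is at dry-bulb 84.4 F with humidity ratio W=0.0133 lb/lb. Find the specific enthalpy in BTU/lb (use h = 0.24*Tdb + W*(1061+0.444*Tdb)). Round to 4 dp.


h = 0.24*84.4 + 0.0133*(1061+0.444*84.4) = 34.8657 BTU/lb

34.8657 BTU/lb


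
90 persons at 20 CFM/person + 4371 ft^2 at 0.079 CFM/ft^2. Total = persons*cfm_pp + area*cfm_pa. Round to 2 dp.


Total = 90*20 + 4371*0.079 = 2145.31 CFM

2145.31 CFM


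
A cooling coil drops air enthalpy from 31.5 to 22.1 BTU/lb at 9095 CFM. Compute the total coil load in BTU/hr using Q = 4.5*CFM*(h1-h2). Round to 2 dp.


Q = 4.5 * 9095 * (31.5 - 22.1) = 384718.50 BTU/hr

384718.50 BTU/hr


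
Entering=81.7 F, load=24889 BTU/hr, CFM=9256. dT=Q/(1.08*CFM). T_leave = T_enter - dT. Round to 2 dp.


dT = 24889/(1.08*9256) = 2.4898
T_leave = 81.7 - 2.4898 = 79.21 F

79.21 F


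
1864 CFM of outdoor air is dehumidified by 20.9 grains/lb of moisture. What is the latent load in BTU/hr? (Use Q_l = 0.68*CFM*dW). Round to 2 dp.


Q = 0.68 * 1864 * 20.9 = 26491.17 BTU/hr

26491.17 BTU/hr


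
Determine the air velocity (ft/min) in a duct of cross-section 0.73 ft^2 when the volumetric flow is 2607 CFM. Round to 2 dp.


V = 2607 / 0.73 = 3571.23 ft/min

3571.23 ft/min


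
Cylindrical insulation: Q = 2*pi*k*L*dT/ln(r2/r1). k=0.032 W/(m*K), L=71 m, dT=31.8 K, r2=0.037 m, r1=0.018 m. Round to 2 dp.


Q = 2*pi*0.032*71*31.8/ln(0.037/0.018) = 630.02 W

630.02 W


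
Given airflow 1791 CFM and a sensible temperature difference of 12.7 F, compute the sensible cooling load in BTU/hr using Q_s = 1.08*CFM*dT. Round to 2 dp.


Q = 1.08 * 1791 * 12.7 = 24565.36 BTU/hr

24565.36 BTU/hr


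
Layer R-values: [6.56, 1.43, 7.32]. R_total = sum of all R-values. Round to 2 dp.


R_total = 6.56 + 1.43 + 7.32 = 15.31

15.31


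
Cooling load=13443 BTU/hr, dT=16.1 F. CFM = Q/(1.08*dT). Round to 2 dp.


CFM = 13443 / (1.08 * 16.1) = 773.12

773.12 CFM


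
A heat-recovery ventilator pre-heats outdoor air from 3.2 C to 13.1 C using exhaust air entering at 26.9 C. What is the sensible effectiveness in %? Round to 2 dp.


eff = (13.1-3.2)/(26.9-3.2)*100 = 41.77 %

41.77 %


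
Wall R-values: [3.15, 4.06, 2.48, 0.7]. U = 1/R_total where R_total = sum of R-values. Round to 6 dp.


R_total = 3.15 + 4.06 + 2.48 + 0.7 = 10.39
U = 1/10.39 = 0.096246

0.096246


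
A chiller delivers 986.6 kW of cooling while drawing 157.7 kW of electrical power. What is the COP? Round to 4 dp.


COP = 986.6 / 157.7 = 6.2562

6.2562


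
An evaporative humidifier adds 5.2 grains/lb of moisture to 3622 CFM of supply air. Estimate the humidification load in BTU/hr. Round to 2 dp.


Q = 0.68 * 3622 * 5.2 = 12807.39 BTU/hr

12807.39 BTU/hr


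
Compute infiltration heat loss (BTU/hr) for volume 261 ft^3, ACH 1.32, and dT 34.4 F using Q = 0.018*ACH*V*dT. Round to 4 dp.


Q = 0.018 * 1.32 * 261 * 34.4 = 213.3268 BTU/hr

213.3268 BTU/hr


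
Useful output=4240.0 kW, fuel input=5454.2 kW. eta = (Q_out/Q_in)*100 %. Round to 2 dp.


eta = (4240.0/5454.2)*100 = 77.74 %

77.74 %


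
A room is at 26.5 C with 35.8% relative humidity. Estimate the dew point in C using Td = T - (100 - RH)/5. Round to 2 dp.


Td = 26.5 - (100-35.8)/5 = 13.66 C

13.66 C


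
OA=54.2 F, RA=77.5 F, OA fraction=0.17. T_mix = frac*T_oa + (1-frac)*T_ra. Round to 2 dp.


T_mix = 0.17*54.2 + 0.83*77.5 = 73.54 F

73.54 F


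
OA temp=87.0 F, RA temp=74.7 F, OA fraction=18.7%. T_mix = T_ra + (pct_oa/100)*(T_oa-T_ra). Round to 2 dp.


T_mix = 74.7 + (18.7/100)*(87.0-74.7) = 77.00 F

77.00 F


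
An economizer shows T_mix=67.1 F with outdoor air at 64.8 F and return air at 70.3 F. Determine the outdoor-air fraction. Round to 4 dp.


frac = (67.1 - 70.3) / (64.8 - 70.3) = 0.5818

0.5818


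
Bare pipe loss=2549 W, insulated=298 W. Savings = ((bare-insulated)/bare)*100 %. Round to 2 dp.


Savings = ((2549-298)/2549)*100 = 88.31 %

88.31 %


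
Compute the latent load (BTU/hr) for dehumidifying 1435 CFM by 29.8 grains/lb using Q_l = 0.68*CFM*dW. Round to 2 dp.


Q = 0.68 * 1435 * 29.8 = 29078.84 BTU/hr

29078.84 BTU/hr


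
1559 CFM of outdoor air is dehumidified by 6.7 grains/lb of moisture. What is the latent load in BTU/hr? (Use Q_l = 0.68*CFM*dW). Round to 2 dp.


Q = 0.68 * 1559 * 6.7 = 7102.80 BTU/hr

7102.80 BTU/hr


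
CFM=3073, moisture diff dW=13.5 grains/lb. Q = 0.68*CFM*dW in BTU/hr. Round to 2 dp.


Q = 0.68 * 3073 * 13.5 = 28210.14 BTU/hr

28210.14 BTU/hr


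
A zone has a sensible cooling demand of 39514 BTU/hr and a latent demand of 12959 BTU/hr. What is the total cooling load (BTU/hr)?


Qt = 39514 + 12959 = 52473 BTU/hr

52473 BTU/hr


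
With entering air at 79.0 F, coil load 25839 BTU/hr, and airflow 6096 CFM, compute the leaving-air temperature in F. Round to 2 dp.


dT = 25839/(1.08*6096) = 3.9247
T_leave = 79.0 - 3.9247 = 75.08 F

75.08 F


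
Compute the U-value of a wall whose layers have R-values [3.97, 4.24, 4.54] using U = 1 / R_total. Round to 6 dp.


R_total = 3.97 + 4.24 + 4.54 = 12.75
U = 1/12.75 = 0.078431

0.078431


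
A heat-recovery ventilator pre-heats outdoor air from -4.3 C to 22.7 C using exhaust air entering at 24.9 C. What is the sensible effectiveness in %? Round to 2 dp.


eff = (22.7-(-4.3))/(24.9-(-4.3))*100 = 92.47 %

92.47 %


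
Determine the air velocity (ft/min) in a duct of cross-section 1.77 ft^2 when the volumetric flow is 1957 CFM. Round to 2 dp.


V = 1957 / 1.77 = 1105.65 ft/min

1105.65 ft/min


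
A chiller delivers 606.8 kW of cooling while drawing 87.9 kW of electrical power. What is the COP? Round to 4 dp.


COP = 606.8 / 87.9 = 6.9033

6.9033


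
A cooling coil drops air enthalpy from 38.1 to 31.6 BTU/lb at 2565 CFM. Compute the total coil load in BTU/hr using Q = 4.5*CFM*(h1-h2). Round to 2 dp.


Q = 4.5 * 2565 * (38.1 - 31.6) = 75026.25 BTU/hr

75026.25 BTU/hr


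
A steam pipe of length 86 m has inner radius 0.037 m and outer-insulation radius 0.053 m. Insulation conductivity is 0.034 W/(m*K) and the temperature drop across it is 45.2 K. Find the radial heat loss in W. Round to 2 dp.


Q = 2*pi*0.034*86*45.2/ln(0.053/0.037) = 2310.73 W

2310.73 W


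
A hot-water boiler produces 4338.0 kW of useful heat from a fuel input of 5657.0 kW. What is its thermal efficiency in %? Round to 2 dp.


eta = (4338.0/5657.0)*100 = 76.68 %

76.68 %


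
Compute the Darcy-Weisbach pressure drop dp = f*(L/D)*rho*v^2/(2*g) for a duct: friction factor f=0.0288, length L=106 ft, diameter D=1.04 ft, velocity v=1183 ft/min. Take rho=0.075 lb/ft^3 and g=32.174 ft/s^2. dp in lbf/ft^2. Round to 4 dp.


v_fps = 1183/60 = 19.7167 ft/s
dp = 0.0288*(106/1.04)*0.075*19.7167^2/(2*32.174) = 1.3300 lbf/ft^2

1.3300 lbf/ft^2


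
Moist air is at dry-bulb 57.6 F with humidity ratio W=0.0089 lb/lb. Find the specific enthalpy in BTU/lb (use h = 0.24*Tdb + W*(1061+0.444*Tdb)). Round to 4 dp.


h = 0.24*57.6 + 0.0089*(1061+0.444*57.6) = 23.4945 BTU/lb

23.4945 BTU/lb


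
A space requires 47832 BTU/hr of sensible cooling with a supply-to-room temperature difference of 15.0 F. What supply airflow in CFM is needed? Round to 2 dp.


CFM = 47832 / (1.08 * 15.0) = 2952.59

2952.59 CFM


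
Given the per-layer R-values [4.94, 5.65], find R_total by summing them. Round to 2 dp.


R_total = 4.94 + 5.65 = 10.59

10.59


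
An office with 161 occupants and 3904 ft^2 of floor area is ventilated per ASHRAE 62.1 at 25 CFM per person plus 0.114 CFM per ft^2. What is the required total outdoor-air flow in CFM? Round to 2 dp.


Total = 161*25 + 3904*0.114 = 4470.06 CFM

4470.06 CFM


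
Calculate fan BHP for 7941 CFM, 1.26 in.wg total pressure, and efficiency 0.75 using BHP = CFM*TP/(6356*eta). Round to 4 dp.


BHP = 7941 * 1.26 / (6356 * 0.75) = 2.0989 hp

2.0989 hp


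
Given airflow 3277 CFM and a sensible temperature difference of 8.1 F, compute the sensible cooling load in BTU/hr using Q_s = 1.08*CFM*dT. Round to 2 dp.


Q = 1.08 * 3277 * 8.1 = 28667.20 BTU/hr

28667.20 BTU/hr


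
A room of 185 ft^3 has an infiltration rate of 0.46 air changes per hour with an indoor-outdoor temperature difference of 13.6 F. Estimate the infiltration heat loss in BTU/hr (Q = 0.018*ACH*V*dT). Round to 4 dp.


Q = 0.018 * 0.46 * 185 * 13.6 = 20.8325 BTU/hr

20.8325 BTU/hr


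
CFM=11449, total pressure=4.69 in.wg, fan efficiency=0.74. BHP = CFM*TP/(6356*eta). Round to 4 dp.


BHP = 11449 * 4.69 / (6356 * 0.74) = 11.4163 hp

11.4163 hp


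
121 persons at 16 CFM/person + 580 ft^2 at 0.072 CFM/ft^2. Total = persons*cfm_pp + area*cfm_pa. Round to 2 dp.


Total = 121*16 + 580*0.072 = 1977.76 CFM

1977.76 CFM


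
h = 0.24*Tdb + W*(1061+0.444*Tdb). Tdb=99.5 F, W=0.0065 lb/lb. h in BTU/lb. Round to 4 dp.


h = 0.24*99.5 + 0.0065*(1061+0.444*99.5) = 31.0637 BTU/lb

31.0637 BTU/lb


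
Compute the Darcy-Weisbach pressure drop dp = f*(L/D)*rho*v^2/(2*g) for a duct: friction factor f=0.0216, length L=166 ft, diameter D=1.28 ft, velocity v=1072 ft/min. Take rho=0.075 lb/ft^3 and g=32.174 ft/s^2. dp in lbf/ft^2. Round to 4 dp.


v_fps = 1072/60 = 17.8667 ft/s
dp = 0.0216*(166/1.28)*0.075*17.8667^2/(2*32.174) = 1.0422 lbf/ft^2

1.0422 lbf/ft^2


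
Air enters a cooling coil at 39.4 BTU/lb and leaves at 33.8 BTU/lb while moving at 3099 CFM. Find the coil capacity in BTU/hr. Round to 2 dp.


Q = 4.5 * 3099 * (39.4 - 33.8) = 78094.80 BTU/hr

78094.80 BTU/hr


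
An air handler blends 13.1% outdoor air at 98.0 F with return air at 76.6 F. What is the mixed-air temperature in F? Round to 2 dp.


T_mix = 76.6 + (13.1/100)*(98.0-76.6) = 79.40 F

79.40 F


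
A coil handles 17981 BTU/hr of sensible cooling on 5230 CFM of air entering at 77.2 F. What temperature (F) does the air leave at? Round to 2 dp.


dT = 17981/(1.08*5230) = 3.1834
T_leave = 77.2 - 3.1834 = 74.02 F

74.02 F


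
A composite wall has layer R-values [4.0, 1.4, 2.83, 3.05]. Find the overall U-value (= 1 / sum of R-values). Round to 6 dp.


R_total = 4.0 + 1.4 + 2.83 + 3.05 = 11.28
U = 1/11.28 = 0.088652

0.088652


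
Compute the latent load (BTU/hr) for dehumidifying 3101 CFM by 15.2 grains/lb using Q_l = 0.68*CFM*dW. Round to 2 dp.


Q = 0.68 * 3101 * 15.2 = 32051.94 BTU/hr

32051.94 BTU/hr


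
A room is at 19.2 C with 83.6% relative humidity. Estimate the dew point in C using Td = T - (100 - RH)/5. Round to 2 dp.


Td = 19.2 - (100-83.6)/5 = 15.92 C

15.92 C


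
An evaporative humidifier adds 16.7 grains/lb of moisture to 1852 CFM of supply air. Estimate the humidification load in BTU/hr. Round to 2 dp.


Q = 0.68 * 1852 * 16.7 = 21031.31 BTU/hr

21031.31 BTU/hr


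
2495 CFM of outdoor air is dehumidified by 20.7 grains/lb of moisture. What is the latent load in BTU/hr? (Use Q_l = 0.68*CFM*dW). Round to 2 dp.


Q = 0.68 * 2495 * 20.7 = 35119.62 BTU/hr

35119.62 BTU/hr


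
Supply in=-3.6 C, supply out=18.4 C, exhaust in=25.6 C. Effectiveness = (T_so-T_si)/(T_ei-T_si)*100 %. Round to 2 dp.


eff = (18.4-(-3.6))/(25.6-(-3.6))*100 = 75.34 %

75.34 %


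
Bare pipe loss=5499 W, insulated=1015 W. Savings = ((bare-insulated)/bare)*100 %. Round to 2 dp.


Savings = ((5499-1015)/5499)*100 = 81.54 %

81.54 %


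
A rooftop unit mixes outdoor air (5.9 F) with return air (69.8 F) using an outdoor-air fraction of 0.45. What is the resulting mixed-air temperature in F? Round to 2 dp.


T_mix = 0.45*5.9 + 0.55*69.8 = 41.05 F

41.05 F


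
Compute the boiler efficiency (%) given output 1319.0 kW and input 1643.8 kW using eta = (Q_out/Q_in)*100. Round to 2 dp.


eta = (1319.0/1643.8)*100 = 80.24 %

80.24 %


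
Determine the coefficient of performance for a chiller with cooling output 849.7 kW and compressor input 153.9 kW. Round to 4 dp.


COP = 849.7 / 153.9 = 5.5211

5.5211


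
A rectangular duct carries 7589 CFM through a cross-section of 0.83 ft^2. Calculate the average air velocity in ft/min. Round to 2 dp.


V = 7589 / 0.83 = 9143.37 ft/min

9143.37 ft/min


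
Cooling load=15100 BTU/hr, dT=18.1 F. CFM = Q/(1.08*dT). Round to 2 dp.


CFM = 15100 / (1.08 * 18.1) = 772.46

772.46 CFM


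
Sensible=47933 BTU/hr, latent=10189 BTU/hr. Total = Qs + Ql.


Qt = 47933 + 10189 = 58122 BTU/hr

58122 BTU/hr


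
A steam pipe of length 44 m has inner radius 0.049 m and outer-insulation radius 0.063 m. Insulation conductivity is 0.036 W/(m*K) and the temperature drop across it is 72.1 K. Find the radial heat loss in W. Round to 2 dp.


Q = 2*pi*0.036*44*72.1/ln(0.063/0.049) = 2855.31 W

2855.31 W


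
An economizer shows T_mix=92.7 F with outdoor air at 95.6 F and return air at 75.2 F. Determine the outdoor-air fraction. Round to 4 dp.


frac = (92.7 - 75.2) / (95.6 - 75.2) = 0.8578

0.8578


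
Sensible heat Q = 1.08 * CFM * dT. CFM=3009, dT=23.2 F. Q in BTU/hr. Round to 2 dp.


Q = 1.08 * 3009 * 23.2 = 75393.50 BTU/hr

75393.50 BTU/hr


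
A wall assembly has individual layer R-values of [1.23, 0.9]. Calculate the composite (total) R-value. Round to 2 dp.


R_total = 1.23 + 0.9 = 2.13

2.13


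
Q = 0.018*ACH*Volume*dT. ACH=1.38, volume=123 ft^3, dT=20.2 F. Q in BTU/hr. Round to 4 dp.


Q = 0.018 * 1.38 * 123 * 20.2 = 61.7175 BTU/hr

61.7175 BTU/hr


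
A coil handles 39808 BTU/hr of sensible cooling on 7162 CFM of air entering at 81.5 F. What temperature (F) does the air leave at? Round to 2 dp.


dT = 39808/(1.08*7162) = 5.1465
T_leave = 81.5 - 5.1465 = 76.35 F

76.35 F


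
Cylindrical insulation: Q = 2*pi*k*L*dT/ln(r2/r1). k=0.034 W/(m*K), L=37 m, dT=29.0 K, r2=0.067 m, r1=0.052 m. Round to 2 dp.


Q = 2*pi*0.034*37*29.0/ln(0.067/0.052) = 904.42 W

904.42 W


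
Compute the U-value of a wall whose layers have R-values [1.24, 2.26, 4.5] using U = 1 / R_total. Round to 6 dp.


R_total = 1.24 + 2.26 + 4.5 = 8.00
U = 1/8.00 = 0.125000

0.125000


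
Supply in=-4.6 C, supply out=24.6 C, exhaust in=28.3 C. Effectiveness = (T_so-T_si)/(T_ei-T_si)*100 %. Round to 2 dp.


eff = (24.6-(-4.6))/(28.3-(-4.6))*100 = 88.75 %

88.75 %


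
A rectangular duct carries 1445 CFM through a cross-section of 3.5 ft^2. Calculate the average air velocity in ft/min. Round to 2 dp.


V = 1445 / 3.5 = 412.86 ft/min

412.86 ft/min


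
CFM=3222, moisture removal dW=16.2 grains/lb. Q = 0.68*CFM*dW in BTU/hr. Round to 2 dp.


Q = 0.68 * 3222 * 16.2 = 35493.55 BTU/hr

35493.55 BTU/hr


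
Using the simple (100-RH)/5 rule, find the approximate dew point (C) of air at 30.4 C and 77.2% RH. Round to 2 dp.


Td = 30.4 - (100-77.2)/5 = 25.84 C

25.84 C


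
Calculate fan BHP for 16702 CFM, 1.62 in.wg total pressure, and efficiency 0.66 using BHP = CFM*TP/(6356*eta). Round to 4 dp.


BHP = 16702 * 1.62 / (6356 * 0.66) = 6.4499 hp

6.4499 hp


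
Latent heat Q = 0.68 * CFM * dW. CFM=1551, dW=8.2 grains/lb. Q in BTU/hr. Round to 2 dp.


Q = 0.68 * 1551 * 8.2 = 8648.38 BTU/hr

8648.38 BTU/hr


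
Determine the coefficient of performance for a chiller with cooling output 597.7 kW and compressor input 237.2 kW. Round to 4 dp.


COP = 597.7 / 237.2 = 2.5198

2.5198


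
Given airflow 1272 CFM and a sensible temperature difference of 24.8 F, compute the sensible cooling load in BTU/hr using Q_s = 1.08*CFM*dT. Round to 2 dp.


Q = 1.08 * 1272 * 24.8 = 34069.25 BTU/hr

34069.25 BTU/hr


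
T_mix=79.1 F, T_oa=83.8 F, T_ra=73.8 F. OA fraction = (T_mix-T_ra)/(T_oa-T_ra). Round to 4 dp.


frac = (79.1 - 73.8) / (83.8 - 73.8) = 0.5300

0.5300


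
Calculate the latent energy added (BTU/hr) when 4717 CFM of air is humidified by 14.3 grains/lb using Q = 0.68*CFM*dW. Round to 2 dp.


Q = 0.68 * 4717 * 14.3 = 45868.11 BTU/hr

45868.11 BTU/hr


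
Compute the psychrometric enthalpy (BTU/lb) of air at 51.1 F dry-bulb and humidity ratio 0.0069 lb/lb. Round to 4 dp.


h = 0.24*51.1 + 0.0069*(1061+0.444*51.1) = 19.7414 BTU/lb

19.7414 BTU/lb


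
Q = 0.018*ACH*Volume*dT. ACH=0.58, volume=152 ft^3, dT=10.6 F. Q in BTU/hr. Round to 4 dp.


Q = 0.018 * 0.58 * 152 * 10.6 = 16.8209 BTU/hr

16.8209 BTU/hr


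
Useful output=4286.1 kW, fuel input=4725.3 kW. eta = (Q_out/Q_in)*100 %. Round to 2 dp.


eta = (4286.1/4725.3)*100 = 90.71 %

90.71 %


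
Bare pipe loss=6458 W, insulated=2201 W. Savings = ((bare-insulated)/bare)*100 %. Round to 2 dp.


Savings = ((6458-2201)/6458)*100 = 65.92 %

65.92 %


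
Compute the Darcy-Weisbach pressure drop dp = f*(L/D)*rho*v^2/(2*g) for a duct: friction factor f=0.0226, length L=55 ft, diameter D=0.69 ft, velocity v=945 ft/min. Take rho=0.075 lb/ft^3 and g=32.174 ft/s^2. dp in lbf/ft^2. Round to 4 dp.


v_fps = 945/60 = 15.75 ft/s
dp = 0.0226*(55/0.69)*0.075*15.75^2/(2*32.174) = 0.5208 lbf/ft^2

0.5208 lbf/ft^2


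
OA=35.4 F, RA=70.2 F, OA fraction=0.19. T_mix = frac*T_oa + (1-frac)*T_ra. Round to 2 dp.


T_mix = 0.19*35.4 + 0.81*70.2 = 63.59 F

63.59 F


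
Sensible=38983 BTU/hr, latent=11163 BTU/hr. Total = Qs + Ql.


Qt = 38983 + 11163 = 50146 BTU/hr

50146 BTU/hr


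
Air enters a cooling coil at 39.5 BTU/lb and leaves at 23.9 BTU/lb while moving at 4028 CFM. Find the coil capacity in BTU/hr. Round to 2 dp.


Q = 4.5 * 4028 * (39.5 - 23.9) = 282765.60 BTU/hr

282765.60 BTU/hr


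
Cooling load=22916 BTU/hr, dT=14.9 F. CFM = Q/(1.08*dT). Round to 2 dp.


CFM = 22916 / (1.08 * 14.9) = 1424.06

1424.06 CFM


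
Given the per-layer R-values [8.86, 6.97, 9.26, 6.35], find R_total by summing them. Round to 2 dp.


R_total = 8.86 + 6.97 + 9.26 + 6.35 = 31.44

31.44


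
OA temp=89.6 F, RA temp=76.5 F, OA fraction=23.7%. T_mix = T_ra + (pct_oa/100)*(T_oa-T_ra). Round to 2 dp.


T_mix = 76.5 + (23.7/100)*(89.6-76.5) = 79.60 F

79.60 F


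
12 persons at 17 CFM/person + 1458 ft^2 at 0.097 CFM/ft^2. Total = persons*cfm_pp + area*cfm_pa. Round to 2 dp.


Total = 12*17 + 1458*0.097 = 345.43 CFM

345.43 CFM


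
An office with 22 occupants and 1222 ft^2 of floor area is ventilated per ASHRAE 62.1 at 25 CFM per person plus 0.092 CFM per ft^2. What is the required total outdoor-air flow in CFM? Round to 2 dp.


Total = 22*25 + 1222*0.092 = 662.42 CFM

662.42 CFM


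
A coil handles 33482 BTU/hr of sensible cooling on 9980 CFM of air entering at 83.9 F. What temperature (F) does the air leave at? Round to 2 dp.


dT = 33482/(1.08*9980) = 3.1064
T_leave = 83.9 - 3.1064 = 80.79 F

80.79 F


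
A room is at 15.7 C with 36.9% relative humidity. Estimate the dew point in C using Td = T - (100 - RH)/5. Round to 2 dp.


Td = 15.7 - (100-36.9)/5 = 3.08 C

3.08 C


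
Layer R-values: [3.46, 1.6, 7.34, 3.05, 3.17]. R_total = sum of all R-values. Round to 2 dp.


R_total = 3.46 + 1.6 + 7.34 + 3.05 + 3.17 = 18.62

18.62


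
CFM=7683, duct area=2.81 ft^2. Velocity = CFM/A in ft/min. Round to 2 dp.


V = 7683 / 2.81 = 2734.16 ft/min

2734.16 ft/min


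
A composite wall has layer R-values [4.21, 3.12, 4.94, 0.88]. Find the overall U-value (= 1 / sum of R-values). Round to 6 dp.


R_total = 4.21 + 3.12 + 4.94 + 0.88 = 13.15
U = 1/13.15 = 0.076046

0.076046


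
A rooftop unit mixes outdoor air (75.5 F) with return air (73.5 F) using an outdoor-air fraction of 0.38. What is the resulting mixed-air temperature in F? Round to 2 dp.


T_mix = 0.38*75.5 + 0.62*73.5 = 74.26 F

74.26 F


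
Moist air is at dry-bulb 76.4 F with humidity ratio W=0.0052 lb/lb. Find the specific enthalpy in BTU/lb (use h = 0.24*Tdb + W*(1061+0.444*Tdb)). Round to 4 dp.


h = 0.24*76.4 + 0.0052*(1061+0.444*76.4) = 24.0296 BTU/lb

24.0296 BTU/lb


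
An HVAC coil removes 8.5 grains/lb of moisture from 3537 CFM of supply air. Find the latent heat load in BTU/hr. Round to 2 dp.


Q = 0.68 * 3537 * 8.5 = 20443.86 BTU/hr

20443.86 BTU/hr


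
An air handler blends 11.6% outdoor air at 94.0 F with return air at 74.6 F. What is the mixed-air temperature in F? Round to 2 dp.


T_mix = 74.6 + (11.6/100)*(94.0-74.6) = 76.85 F

76.85 F


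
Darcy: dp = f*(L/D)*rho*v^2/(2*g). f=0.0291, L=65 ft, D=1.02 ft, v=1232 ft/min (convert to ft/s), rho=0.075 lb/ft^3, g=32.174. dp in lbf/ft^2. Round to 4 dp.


v_fps = 1232/60 = 20.5333 ft/s
dp = 0.0291*(65/1.02)*0.075*20.5333^2/(2*32.174) = 0.9113 lbf/ft^2

0.9113 lbf/ft^2


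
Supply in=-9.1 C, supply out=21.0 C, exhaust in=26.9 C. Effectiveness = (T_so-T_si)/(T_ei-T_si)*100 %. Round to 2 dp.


eff = (21.0-(-9.1))/(26.9-(-9.1))*100 = 83.61 %

83.61 %


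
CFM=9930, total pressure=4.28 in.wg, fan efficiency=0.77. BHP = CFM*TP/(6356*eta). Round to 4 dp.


BHP = 9930 * 4.28 / (6356 * 0.77) = 8.6840 hp

8.6840 hp


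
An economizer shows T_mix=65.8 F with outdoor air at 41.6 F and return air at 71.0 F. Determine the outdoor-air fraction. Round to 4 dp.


frac = (65.8 - 71.0) / (41.6 - 71.0) = 0.1769

0.1769


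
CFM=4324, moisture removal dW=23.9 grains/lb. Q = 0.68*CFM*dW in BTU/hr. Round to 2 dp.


Q = 0.68 * 4324 * 23.9 = 70273.65 BTU/hr

70273.65 BTU/hr


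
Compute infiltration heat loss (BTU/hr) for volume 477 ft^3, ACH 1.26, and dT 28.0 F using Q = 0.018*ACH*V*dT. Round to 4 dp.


Q = 0.018 * 1.26 * 477 * 28.0 = 302.9141 BTU/hr

302.9141 BTU/hr


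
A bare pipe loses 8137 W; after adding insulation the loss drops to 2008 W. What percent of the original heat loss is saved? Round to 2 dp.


Savings = ((8137-2008)/8137)*100 = 75.32 %

75.32 %


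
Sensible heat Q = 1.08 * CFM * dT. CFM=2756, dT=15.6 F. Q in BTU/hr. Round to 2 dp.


Q = 1.08 * 2756 * 15.6 = 46433.09 BTU/hr

46433.09 BTU/hr


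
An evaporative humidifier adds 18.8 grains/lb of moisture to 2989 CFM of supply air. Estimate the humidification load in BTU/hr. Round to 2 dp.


Q = 0.68 * 2989 * 18.8 = 38211.38 BTU/hr

38211.38 BTU/hr


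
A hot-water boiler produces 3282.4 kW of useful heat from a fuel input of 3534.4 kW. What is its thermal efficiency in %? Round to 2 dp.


eta = (3282.4/3534.4)*100 = 92.87 %

92.87 %


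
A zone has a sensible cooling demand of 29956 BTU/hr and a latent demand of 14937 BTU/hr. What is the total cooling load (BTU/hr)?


Qt = 29956 + 14937 = 44893 BTU/hr

44893 BTU/hr


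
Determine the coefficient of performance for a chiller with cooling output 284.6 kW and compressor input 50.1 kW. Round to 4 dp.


COP = 284.6 / 50.1 = 5.6806

5.6806


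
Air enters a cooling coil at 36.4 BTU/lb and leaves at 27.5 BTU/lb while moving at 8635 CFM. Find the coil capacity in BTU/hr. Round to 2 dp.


Q = 4.5 * 8635 * (36.4 - 27.5) = 345831.75 BTU/hr

345831.75 BTU/hr


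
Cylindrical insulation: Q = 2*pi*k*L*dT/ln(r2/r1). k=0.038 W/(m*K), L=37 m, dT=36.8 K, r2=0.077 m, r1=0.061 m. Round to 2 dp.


Q = 2*pi*0.038*37*36.8/ln(0.077/0.061) = 1395.68 W

1395.68 W


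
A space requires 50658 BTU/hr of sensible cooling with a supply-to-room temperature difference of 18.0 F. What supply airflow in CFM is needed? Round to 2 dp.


CFM = 50658 / (1.08 * 18.0) = 2605.86

2605.86 CFM


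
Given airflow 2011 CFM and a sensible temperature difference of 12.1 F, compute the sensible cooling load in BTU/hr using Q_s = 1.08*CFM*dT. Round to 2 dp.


Q = 1.08 * 2011 * 12.1 = 26279.75 BTU/hr

26279.75 BTU/hr


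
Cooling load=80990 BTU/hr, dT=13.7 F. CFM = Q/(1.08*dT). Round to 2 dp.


CFM = 80990 / (1.08 * 13.7) = 5473.78

5473.78 CFM


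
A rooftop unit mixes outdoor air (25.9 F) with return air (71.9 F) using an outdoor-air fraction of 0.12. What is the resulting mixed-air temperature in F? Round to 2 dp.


T_mix = 0.12*25.9 + 0.88*71.9 = 66.38 F

66.38 F


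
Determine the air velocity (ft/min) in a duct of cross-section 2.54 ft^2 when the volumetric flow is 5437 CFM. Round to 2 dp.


V = 5437 / 2.54 = 2140.55 ft/min

2140.55 ft/min


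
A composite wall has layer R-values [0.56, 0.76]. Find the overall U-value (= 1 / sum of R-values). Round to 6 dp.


R_total = 0.56 + 0.76 = 1.32
U = 1/1.32 = 0.757576

0.757576


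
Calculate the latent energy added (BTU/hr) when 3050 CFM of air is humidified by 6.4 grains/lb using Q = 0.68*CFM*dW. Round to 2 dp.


Q = 0.68 * 3050 * 6.4 = 13273.60 BTU/hr

13273.60 BTU/hr


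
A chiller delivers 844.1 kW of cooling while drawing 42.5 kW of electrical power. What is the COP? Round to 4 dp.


COP = 844.1 / 42.5 = 19.8612

19.8612


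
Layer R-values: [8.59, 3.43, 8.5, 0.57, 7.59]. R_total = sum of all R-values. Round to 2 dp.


R_total = 8.59 + 3.43 + 8.5 + 0.57 + 7.59 = 28.68

28.68


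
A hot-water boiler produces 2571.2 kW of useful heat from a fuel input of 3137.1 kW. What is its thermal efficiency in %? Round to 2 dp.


eta = (2571.2/3137.1)*100 = 81.96 %

81.96 %


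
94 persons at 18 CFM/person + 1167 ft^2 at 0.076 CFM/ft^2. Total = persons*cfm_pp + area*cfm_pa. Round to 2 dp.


Total = 94*18 + 1167*0.076 = 1780.69 CFM

1780.69 CFM


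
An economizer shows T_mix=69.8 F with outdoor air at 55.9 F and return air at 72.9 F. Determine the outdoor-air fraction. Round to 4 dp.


frac = (69.8 - 72.9) / (55.9 - 72.9) = 0.1824

0.1824


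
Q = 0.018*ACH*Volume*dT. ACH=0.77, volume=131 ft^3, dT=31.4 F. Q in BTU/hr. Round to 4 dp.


Q = 0.018 * 0.77 * 131 * 31.4 = 57.0117 BTU/hr

57.0117 BTU/hr


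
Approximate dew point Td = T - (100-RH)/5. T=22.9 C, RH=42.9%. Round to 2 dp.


Td = 22.9 - (100-42.9)/5 = 11.48 C

11.48 C


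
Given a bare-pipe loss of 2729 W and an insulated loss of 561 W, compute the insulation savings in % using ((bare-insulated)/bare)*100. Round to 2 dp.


Savings = ((2729-561)/2729)*100 = 79.44 %

79.44 %


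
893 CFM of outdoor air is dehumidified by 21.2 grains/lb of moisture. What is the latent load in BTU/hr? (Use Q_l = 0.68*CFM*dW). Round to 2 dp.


Q = 0.68 * 893 * 21.2 = 12873.49 BTU/hr

12873.49 BTU/hr


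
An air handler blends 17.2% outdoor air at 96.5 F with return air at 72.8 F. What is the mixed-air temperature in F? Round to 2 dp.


T_mix = 72.8 + (17.2/100)*(96.5-72.8) = 76.88 F

76.88 F


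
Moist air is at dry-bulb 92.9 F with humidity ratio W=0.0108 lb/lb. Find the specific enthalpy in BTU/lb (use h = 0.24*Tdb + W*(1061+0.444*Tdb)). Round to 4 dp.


h = 0.24*92.9 + 0.0108*(1061+0.444*92.9) = 34.2003 BTU/lb

34.2003 BTU/lb


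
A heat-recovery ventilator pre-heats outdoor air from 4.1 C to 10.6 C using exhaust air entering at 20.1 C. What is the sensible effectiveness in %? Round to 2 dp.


eff = (10.6-4.1)/(20.1-4.1)*100 = 40.63 %

40.63 %


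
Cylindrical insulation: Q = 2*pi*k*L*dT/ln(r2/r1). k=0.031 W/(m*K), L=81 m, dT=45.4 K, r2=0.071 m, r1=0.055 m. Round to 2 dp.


Q = 2*pi*0.031*81*45.4/ln(0.071/0.055) = 2805.12 W

2805.12 W


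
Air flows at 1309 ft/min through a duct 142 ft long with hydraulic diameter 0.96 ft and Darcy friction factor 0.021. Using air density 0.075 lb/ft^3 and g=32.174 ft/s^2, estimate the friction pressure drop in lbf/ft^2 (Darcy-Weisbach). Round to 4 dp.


v_fps = 1309/60 = 21.8167 ft/s
dp = 0.021*(142/0.96)*0.075*21.8167^2/(2*32.174) = 1.7232 lbf/ft^2

1.7232 lbf/ft^2


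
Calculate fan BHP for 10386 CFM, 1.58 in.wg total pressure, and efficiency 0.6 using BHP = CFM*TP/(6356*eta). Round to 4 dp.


BHP = 10386 * 1.58 / (6356 * 0.6) = 4.3030 hp

4.3030 hp


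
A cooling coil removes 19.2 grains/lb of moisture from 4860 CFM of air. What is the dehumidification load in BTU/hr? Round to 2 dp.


Q = 0.68 * 4860 * 19.2 = 63452.16 BTU/hr

63452.16 BTU/hr


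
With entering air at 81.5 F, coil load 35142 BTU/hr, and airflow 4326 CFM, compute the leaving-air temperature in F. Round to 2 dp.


dT = 35142/(1.08*4326) = 7.5217
T_leave = 81.5 - 7.5217 = 73.98 F

73.98 F


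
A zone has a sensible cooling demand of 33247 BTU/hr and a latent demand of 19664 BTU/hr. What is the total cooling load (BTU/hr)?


Qt = 33247 + 19664 = 52911 BTU/hr

52911 BTU/hr


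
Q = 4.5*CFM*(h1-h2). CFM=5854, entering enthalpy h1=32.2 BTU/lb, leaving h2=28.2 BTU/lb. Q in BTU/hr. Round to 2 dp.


Q = 4.5 * 5854 * (32.2 - 28.2) = 105372.00 BTU/hr

105372.00 BTU/hr


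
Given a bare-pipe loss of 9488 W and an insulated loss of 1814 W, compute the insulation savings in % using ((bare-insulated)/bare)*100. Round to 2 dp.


Savings = ((9488-1814)/9488)*100 = 80.88 %

80.88 %


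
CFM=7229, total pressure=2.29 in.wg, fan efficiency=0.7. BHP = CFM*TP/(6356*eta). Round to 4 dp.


BHP = 7229 * 2.29 / (6356 * 0.7) = 3.7208 hp

3.7208 hp


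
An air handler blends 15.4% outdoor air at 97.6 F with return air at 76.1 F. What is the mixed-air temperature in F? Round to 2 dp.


T_mix = 76.1 + (15.4/100)*(97.6-76.1) = 79.41 F

79.41 F


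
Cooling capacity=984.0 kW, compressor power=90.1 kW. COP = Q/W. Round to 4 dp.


COP = 984.0 / 90.1 = 10.9212

10.9212


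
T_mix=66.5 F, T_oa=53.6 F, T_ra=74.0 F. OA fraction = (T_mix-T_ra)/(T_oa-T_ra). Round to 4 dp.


frac = (66.5 - 74.0) / (53.6 - 74.0) = 0.3676

0.3676


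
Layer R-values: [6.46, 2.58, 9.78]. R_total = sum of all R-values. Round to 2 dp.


R_total = 6.46 + 2.58 + 9.78 = 18.82

18.82


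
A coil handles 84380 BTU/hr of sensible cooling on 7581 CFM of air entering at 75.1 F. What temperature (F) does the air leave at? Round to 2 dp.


dT = 84380/(1.08*7581) = 10.3060
T_leave = 75.1 - 10.3060 = 64.79 F

64.79 F


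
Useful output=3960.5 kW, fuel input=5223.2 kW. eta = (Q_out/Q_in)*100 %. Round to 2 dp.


eta = (3960.5/5223.2)*100 = 75.83 %

75.83 %


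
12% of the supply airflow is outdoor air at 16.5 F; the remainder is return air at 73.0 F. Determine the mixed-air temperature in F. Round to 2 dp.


T_mix = 0.12*16.5 + 0.88*73.0 = 66.22 F

66.22 F


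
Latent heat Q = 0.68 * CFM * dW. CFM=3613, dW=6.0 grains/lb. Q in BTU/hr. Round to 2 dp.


Q = 0.68 * 3613 * 6.0 = 14741.04 BTU/hr

14741.04 BTU/hr


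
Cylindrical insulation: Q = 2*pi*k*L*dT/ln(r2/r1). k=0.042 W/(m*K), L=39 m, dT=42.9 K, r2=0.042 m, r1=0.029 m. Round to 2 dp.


Q = 2*pi*0.042*39*42.9/ln(0.042/0.029) = 1192.09 W

1192.09 W


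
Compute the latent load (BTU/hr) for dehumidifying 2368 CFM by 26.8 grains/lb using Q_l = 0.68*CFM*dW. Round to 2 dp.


Q = 0.68 * 2368 * 26.8 = 43154.43 BTU/hr

43154.43 BTU/hr


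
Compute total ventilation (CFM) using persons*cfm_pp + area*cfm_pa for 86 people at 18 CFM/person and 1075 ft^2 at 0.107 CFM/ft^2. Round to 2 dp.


Total = 86*18 + 1075*0.107 = 1663.03 CFM

1663.03 CFM


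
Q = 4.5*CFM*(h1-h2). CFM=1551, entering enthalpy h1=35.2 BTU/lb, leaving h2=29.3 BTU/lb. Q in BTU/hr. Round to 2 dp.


Q = 4.5 * 1551 * (35.2 - 29.3) = 41179.05 BTU/hr

41179.05 BTU/hr


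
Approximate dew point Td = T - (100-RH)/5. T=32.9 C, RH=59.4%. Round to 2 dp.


Td = 32.9 - (100-59.4)/5 = 24.78 C

24.78 C


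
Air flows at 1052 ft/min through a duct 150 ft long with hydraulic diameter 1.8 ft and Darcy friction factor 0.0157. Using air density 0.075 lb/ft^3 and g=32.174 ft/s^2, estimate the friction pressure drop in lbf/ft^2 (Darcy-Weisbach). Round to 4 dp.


v_fps = 1052/60 = 17.5333 ft/s
dp = 0.0157*(150/1.8)*0.075*17.5333^2/(2*32.174) = 0.4688 lbf/ft^2

0.4688 lbf/ft^2


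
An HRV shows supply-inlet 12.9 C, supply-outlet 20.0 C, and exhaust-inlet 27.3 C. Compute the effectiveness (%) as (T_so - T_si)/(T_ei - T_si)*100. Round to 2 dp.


eff = (20.0-12.9)/(27.3-12.9)*100 = 49.31 %

49.31 %


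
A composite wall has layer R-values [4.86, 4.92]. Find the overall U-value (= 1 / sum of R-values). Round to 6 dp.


R_total = 4.86 + 4.92 = 9.78
U = 1/9.78 = 0.102249

0.102249


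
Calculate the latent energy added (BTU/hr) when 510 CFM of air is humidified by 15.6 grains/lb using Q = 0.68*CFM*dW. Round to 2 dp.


Q = 0.68 * 510 * 15.6 = 5410.08 BTU/hr

5410.08 BTU/hr


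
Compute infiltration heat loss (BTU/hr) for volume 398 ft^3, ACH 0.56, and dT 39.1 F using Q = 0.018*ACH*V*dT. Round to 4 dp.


Q = 0.018 * 0.56 * 398 * 39.1 = 156.8629 BTU/hr

156.8629 BTU/hr


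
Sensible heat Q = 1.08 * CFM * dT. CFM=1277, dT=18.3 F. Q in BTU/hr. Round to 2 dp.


Q = 1.08 * 1277 * 18.3 = 25238.63 BTU/hr

25238.63 BTU/hr


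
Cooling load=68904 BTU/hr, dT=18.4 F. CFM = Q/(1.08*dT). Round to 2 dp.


CFM = 68904 / (1.08 * 18.4) = 3467.39

3467.39 CFM


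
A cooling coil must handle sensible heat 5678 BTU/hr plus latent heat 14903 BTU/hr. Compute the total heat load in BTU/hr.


Qt = 5678 + 14903 = 20581 BTU/hr

20581 BTU/hr


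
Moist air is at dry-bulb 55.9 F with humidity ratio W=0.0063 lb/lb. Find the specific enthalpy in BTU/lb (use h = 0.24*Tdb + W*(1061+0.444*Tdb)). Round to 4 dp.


h = 0.24*55.9 + 0.0063*(1061+0.444*55.9) = 20.2567 BTU/lb

20.2567 BTU/lb


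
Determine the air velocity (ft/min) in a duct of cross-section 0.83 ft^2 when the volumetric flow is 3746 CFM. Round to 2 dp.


V = 3746 / 0.83 = 4513.25 ft/min

4513.25 ft/min


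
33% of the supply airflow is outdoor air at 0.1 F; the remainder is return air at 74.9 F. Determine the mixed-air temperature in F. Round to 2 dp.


T_mix = 0.33*0.1 + 0.67*74.9 = 50.22 F

50.22 F


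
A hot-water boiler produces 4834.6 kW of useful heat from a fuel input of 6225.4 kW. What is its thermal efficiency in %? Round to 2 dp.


eta = (4834.6/6225.4)*100 = 77.66 %

77.66 %


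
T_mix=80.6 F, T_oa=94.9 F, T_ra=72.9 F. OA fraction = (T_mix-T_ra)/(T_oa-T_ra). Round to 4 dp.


frac = (80.6 - 72.9) / (94.9 - 72.9) = 0.3500

0.3500


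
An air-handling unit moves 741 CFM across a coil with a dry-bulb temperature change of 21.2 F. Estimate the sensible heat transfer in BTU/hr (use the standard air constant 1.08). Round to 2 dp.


Q = 1.08 * 741 * 21.2 = 16965.94 BTU/hr

16965.94 BTU/hr


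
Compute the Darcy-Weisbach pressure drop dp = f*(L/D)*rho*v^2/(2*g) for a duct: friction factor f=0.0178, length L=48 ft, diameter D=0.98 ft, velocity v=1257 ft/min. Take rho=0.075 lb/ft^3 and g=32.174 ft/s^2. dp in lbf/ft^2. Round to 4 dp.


v_fps = 1257/60 = 20.95 ft/s
dp = 0.0178*(48/0.98)*0.075*20.95^2/(2*32.174) = 0.4460 lbf/ft^2

0.4460 lbf/ft^2


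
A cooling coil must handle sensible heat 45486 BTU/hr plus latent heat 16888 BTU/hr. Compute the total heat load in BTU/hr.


Qt = 45486 + 16888 = 62374 BTU/hr

62374 BTU/hr


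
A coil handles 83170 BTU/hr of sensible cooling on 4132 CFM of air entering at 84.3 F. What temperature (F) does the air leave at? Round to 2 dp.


dT = 83170/(1.08*4132) = 18.6373
T_leave = 84.3 - 18.6373 = 65.66 F

65.66 F


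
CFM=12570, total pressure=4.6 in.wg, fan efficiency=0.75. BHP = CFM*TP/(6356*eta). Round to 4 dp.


BHP = 12570 * 4.6 / (6356 * 0.75) = 12.1296 hp

12.1296 hp


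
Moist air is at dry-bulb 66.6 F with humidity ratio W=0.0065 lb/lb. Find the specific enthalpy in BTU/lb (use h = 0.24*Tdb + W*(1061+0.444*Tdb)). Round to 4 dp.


h = 0.24*66.6 + 0.0065*(1061+0.444*66.6) = 23.0727 BTU/lb

23.0727 BTU/lb


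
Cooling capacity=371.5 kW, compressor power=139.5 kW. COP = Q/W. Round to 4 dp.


COP = 371.5 / 139.5 = 2.6631

2.6631


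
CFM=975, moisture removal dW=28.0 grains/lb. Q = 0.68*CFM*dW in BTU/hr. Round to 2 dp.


Q = 0.68 * 975 * 28.0 = 18564.00 BTU/hr

18564.00 BTU/hr


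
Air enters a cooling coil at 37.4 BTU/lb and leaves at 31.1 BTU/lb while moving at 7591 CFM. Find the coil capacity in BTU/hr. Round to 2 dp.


Q = 4.5 * 7591 * (37.4 - 31.1) = 215204.85 BTU/hr

215204.85 BTU/hr


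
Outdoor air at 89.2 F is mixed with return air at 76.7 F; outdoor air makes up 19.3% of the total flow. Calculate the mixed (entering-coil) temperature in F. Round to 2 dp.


T_mix = 76.7 + (19.3/100)*(89.2-76.7) = 79.11 F

79.11 F


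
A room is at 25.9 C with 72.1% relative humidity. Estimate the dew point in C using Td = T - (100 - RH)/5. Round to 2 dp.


Td = 25.9 - (100-72.1)/5 = 20.32 C

20.32 C


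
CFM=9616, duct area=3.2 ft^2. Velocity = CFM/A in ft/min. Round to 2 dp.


V = 9616 / 3.2 = 3005.00 ft/min

3005.00 ft/min


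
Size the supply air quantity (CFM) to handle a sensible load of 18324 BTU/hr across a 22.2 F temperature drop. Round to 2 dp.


CFM = 18324 / (1.08 * 22.2) = 764.26

764.26 CFM


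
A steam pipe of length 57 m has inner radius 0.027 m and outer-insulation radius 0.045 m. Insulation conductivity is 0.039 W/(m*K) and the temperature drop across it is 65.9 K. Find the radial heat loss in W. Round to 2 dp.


Q = 2*pi*0.039*57*65.9/ln(0.045/0.027) = 1801.91 W

1801.91 W


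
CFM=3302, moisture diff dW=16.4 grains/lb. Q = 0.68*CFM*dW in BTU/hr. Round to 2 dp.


Q = 0.68 * 3302 * 16.4 = 36823.90 BTU/hr

36823.90 BTU/hr


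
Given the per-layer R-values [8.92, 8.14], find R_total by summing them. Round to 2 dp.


R_total = 8.92 + 8.14 = 17.06

17.06


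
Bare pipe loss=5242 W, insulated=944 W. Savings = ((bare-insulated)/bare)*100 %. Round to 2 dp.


Savings = ((5242-944)/5242)*100 = 81.99 %

81.99 %


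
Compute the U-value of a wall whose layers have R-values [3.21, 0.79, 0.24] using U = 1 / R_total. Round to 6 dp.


R_total = 3.21 + 0.79 + 0.24 = 4.24
U = 1/4.24 = 0.235849

0.235849


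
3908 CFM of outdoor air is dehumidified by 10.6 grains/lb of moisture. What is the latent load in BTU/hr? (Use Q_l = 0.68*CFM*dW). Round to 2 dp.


Q = 0.68 * 3908 * 10.6 = 28168.86 BTU/hr

28168.86 BTU/hr


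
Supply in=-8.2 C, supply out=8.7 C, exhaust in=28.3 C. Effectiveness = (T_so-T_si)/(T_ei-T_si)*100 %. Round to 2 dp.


eff = (8.7-(-8.2))/(28.3-(-8.2))*100 = 46.30 %

46.30 %


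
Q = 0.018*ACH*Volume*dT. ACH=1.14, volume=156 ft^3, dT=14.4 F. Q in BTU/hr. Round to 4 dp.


Q = 0.018 * 1.14 * 156 * 14.4 = 46.0961 BTU/hr

46.0961 BTU/hr


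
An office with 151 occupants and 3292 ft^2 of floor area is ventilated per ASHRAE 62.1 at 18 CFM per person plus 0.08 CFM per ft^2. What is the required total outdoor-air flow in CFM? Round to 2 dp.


Total = 151*18 + 3292*0.08 = 2981.36 CFM

2981.36 CFM


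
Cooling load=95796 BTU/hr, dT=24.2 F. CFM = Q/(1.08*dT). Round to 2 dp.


CFM = 95796 / (1.08 * 24.2) = 3665.29

3665.29 CFM


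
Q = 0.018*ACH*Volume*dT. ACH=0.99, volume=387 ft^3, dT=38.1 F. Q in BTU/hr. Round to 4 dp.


Q = 0.018 * 0.99 * 387 * 38.1 = 262.7506 BTU/hr

262.7506 BTU/hr


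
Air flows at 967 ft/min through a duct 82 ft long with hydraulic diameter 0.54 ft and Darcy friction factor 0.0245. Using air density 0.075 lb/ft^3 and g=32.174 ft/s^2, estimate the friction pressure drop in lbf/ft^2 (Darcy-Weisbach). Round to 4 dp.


v_fps = 967/60 = 16.1167 ft/s
dp = 0.0245*(82/0.54)*0.075*16.1167^2/(2*32.174) = 1.1263 lbf/ft^2

1.1263 lbf/ft^2


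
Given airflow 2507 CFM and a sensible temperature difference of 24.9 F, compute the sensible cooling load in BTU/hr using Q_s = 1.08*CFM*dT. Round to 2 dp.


Q = 1.08 * 2507 * 24.9 = 67418.24 BTU/hr

67418.24 BTU/hr


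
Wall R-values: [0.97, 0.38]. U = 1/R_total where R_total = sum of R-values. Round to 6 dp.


R_total = 0.97 + 0.38 = 1.35
U = 1/1.35 = 0.740741

0.740741


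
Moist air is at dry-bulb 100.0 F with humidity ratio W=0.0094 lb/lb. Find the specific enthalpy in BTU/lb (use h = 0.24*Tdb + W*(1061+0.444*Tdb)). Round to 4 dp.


h = 0.24*100.0 + 0.0094*(1061+0.444*100.0) = 34.3908 BTU/lb

34.3908 BTU/lb


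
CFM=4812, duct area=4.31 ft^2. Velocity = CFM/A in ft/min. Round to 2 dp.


V = 4812 / 4.31 = 1116.47 ft/min

1116.47 ft/min


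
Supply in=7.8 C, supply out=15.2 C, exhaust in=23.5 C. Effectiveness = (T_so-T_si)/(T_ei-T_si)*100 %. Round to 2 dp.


eff = (15.2-7.8)/(23.5-7.8)*100 = 47.13 %

47.13 %
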